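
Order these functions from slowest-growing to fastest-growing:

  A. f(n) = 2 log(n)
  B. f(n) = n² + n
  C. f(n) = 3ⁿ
A < B < C

Comparing growth rates:
A = 2 log(n) is O(log n)
B = n² + n is O(n²)
C = 3ⁿ is O(3ⁿ)

Therefore, the order from slowest to fastest is: A < B < C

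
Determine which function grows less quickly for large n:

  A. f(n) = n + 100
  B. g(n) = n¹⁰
A

f(n) = n + 100 is O(n), while g(n) = n¹⁰ is O(n¹⁰).
Since O(n) grows slower than O(n¹⁰), f(n) is dominated.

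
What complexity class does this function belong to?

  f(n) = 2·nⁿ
O(nⁿ)

The dominant term in 2·nⁿ is 2·nⁿ, which is Θ(nⁿ).
Constants are absorbed, so the tightest bound is O(nⁿ).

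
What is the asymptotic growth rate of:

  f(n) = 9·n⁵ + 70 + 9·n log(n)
Θ(n⁵)

Order the terms by growth rate: 70 ≺ 9·n log(n) ≺ 9·n⁵.
The fastest-growing term 9·n⁵ dominates as n → ∞; dropping its constant factor gives Θ(n⁵).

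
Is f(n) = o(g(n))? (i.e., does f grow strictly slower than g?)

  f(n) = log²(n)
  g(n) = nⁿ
True

f(n) = log²(n) is O(log² n), and g(n) = nⁿ is O(nⁿ).
Since O(log² n) grows strictly slower than O(nⁿ), f(n) = o(g(n)) is true.
This means lim(n→∞) f(n)/g(n) = 0.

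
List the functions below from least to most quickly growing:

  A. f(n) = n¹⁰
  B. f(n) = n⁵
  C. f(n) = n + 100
C < B < A

Comparing growth rates:
C = n + 100 is O(n)
B = n⁵ is O(n⁵)
A = n¹⁰ is O(n¹⁰)

Therefore, the order from slowest to fastest is: C < B < A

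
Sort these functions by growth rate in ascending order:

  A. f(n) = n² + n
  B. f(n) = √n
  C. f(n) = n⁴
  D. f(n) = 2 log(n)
D < B < A < C

Comparing growth rates:
D = 2 log(n) is O(log n)
B = √n is O(√n)
A = n² + n is O(n²)
C = n⁴ is O(n⁴)

Therefore, the order from slowest to fastest is: D < B < A < C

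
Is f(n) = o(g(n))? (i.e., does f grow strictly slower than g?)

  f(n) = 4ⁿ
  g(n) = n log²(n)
False

f(n) = 4ⁿ is O(4ⁿ), and g(n) = n log²(n) is O(n log² n).
Since O(4ⁿ) grows faster than or equal to O(n log² n), f(n) = o(g(n)) is false.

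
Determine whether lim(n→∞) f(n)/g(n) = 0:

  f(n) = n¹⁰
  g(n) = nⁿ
True

f(n) = n¹⁰ is O(n¹⁰), and g(n) = nⁿ is O(nⁿ).
Since O(n¹⁰) grows strictly slower than O(nⁿ), f(n) = o(g(n)) is true.
This means lim(n→∞) f(n)/g(n) = 0.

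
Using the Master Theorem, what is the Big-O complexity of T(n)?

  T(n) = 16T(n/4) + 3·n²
Θ(n² log n)

Master Theorem: a = 16, b = 4, f(n) = 3·n².
Compute the critical exponent d = log₄(16) = 2.
Compare f(n) = Θ(n²) against n^d:
  k = 2 = d, so f(n) = Θ(n^d) — Case 2.
  Work is balanced across levels: T(n) = Θ(n^d log n) = Θ(n² log n).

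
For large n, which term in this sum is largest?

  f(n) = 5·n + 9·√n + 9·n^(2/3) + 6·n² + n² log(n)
n² log(n)

Looking at each term:
  - 5·n is O(n)
  - 9·√n is O(√n)
  - 9·n^(2/3) is O(n^(2/3))
  - 6·n² is O(n²)
  - n² log(n) is O(n² log n)

The term n² log(n) (O(n² log n)) grows fastest and dominates all others.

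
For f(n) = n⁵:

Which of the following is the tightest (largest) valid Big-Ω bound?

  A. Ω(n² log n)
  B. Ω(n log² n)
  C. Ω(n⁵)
C

f(n) = n⁵ is Ω(n⁵).
All listed options are valid Big-Ω bounds (lower bounds),
but Ω(n⁵) is the tightest (largest valid bound).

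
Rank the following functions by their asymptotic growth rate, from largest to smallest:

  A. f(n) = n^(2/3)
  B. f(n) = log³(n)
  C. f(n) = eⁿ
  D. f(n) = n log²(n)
C > D > A > B

Comparing growth rates:
C = eⁿ is O(eⁿ)
D = n log²(n) is O(n log² n)
A = n^(2/3) is O(n^(2/3))
B = log³(n) is O(log³ n)

Therefore, the order from fastest to slowest is: C > D > A > B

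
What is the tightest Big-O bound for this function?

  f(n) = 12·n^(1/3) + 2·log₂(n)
O(n^(1/3))

The dominant term in 12·n^(1/3) + 2·log₂(n) is 12·n^(1/3), which is Θ(n^(1/3)).
Lower-order terms (2·log₂(n)) are asymptotically negligible.
Constants are absorbed, so the tightest bound is O(n^(1/3)).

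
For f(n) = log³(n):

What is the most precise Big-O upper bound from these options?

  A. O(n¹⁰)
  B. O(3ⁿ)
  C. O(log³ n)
C

f(n) = log³(n) is O(log³ n).
All listed options are valid Big-O bounds (upper bounds),
but O(log³ n) is the tightest (smallest valid bound).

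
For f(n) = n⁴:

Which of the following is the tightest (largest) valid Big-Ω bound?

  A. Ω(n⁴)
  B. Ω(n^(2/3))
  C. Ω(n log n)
A

f(n) = n⁴ is Ω(n⁴).
All listed options are valid Big-Ω bounds (lower bounds),
but Ω(n⁴) is the tightest (largest valid bound).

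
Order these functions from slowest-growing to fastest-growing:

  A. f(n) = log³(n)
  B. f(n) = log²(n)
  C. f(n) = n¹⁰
B < A < C

Comparing growth rates:
B = log²(n) is O(log² n)
A = log³(n) is O(log³ n)
C = n¹⁰ is O(n¹⁰)

Therefore, the order from slowest to fastest is: B < A < C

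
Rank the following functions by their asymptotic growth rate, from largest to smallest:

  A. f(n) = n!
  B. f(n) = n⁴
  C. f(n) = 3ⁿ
A > C > B

Comparing growth rates:
A = n! is O(n!)
C = 3ⁿ is O(3ⁿ)
B = n⁴ is O(n⁴)

Therefore, the order from fastest to slowest is: A > C > B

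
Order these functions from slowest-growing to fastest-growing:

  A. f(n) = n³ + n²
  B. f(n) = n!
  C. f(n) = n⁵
A < C < B

Comparing growth rates:
A = n³ + n² is O(n³)
C = n⁵ is O(n⁵)
B = n! is O(n!)

Therefore, the order from slowest to fastest is: A < C < B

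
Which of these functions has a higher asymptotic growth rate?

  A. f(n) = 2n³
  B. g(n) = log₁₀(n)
A

f(n) = 2n³ is O(n³), while g(n) = log₁₀(n) is O(log n).
Since O(n³) grows faster than O(log n), f(n) dominates.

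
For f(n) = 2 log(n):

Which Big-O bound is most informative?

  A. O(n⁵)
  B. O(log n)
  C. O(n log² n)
B

f(n) = 2 log(n) is O(log n).
All listed options are valid Big-O bounds (upper bounds),
but O(log n) is the tightest (smallest valid bound).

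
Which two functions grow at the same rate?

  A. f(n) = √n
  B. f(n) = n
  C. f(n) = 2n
B and C

Examining each function:
  A. √n is O(√n)
  B. n is O(n)
  C. 2n is O(n)

Functions B and C both have the same complexity class.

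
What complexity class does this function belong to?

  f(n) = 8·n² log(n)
O(n² log n)

The dominant term in 8·n² log(n) is 8·n² log(n), which is Θ(n² log n).
Constants are absorbed, so the tightest bound is O(n² log n).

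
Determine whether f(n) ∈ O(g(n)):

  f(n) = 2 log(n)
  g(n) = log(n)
True

f(n) = 2 log(n) and g(n) = log(n) are both O(log n).
Big-O permits equal growth rates (f ≤ c·g for some c), so f(n) = O(g(n)) is true.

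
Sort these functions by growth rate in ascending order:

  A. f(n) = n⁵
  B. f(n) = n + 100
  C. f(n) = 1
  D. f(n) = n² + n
C < B < D < A

Comparing growth rates:
C = 1 is O(1)
B = n + 100 is O(n)
D = n² + n is O(n²)
A = n⁵ is O(n⁵)

Therefore, the order from slowest to fastest is: C < B < D < A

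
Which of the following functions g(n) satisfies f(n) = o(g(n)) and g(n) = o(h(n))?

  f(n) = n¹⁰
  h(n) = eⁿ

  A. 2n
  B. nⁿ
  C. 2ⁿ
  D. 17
C

We need g(n) with n¹⁰ = o(g(n)) and g(n) = o(eⁿ), i.e. O(n¹⁰) ≺ g ≺ O(eⁿ).
Check each option:
  A. 2n — O(n) does not grow strictly faster than f(n)
  B. nⁿ — O(nⁿ) does not grow strictly slower than h(n)
  C. 2ⁿ — O(2ⁿ) is strictly between O(n¹⁰) and O(eⁿ) ✓
  D. 17 — O(1) does not grow strictly faster than f(n)

Only option C (2ⁿ) lies strictly between.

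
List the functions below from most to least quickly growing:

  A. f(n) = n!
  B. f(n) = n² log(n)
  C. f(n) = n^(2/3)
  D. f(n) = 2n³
A > D > B > C

Comparing growth rates:
A = n! is O(n!)
D = 2n³ is O(n³)
B = n² log(n) is O(n² log n)
C = n^(2/3) is O(n^(2/3))

Therefore, the order from fastest to slowest is: A > D > B > C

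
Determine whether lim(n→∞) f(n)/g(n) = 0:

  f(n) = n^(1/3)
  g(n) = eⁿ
True

f(n) = n^(1/3) is O(n^(1/3)), and g(n) = eⁿ is O(eⁿ).
Since O(n^(1/3)) grows strictly slower than O(eⁿ), f(n) = o(g(n)) is true.
This means lim(n→∞) f(n)/g(n) = 0.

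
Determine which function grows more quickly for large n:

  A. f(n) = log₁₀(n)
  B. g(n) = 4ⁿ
B

f(n) = log₁₀(n) is O(log n), while g(n) = 4ⁿ is O(4ⁿ).
Since O(4ⁿ) grows faster than O(log n), g(n) dominates.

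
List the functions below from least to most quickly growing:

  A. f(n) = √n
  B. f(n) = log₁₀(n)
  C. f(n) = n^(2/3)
B < A < C

Comparing growth rates:
B = log₁₀(n) is O(log n)
A = √n is O(√n)
C = n^(2/3) is O(n^(2/3))

Therefore, the order from slowest to fastest is: B < A < C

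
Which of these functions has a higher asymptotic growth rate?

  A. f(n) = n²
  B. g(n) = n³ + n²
B

f(n) = n² is O(n²), while g(n) = n³ + n² is O(n³).
Since O(n³) grows faster than O(n²), g(n) dominates.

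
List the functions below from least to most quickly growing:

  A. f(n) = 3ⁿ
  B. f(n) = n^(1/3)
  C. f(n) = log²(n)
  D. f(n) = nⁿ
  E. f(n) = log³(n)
C < E < B < A < D

Comparing growth rates:
C = log²(n) is O(log² n)
E = log³(n) is O(log³ n)
B = n^(1/3) is O(n^(1/3))
A = 3ⁿ is O(3ⁿ)
D = nⁿ is O(nⁿ)

Therefore, the order from slowest to fastest is: C < E < B < A < D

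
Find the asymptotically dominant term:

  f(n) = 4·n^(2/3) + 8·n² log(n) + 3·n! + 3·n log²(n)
3·n!

Looking at each term:
  - 4·n^(2/3) is O(n^(2/3))
  - 8·n² log(n) is O(n² log n)
  - 3·n! is O(n!)
  - 3·n log²(n) is O(n log² n)

The term 3·n! (O(n!)) grows fastest and dominates all others.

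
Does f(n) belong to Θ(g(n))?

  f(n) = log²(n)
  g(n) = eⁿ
False

f(n) = log²(n) is O(log² n), and g(n) = eⁿ is O(eⁿ).
Since they have different growth rates, f(n) = Θ(g(n)) is false.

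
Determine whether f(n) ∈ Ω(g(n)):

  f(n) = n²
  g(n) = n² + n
True

f(n) = n² and g(n) = n² + n are both O(n²).
Big-Ω permits equal growth rates (f ≥ c·g for some c > 0), so f(n) = Ω(g(n)) is true.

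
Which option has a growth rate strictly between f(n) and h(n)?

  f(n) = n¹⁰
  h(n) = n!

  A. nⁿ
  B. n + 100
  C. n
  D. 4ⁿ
D

We need g(n) with n¹⁰ = o(g(n)) and g(n) = o(n!), i.e. O(n¹⁰) ≺ g ≺ O(n!).
Check each option:
  A. nⁿ — O(nⁿ) does not grow strictly slower than h(n)
  B. n + 100 — O(n) does not grow strictly faster than f(n)
  C. n — O(n) does not grow strictly faster than f(n)
  D. 4ⁿ — O(4ⁿ) is strictly between O(n¹⁰) and O(n!) ✓

Only option D (4ⁿ) lies strictly between.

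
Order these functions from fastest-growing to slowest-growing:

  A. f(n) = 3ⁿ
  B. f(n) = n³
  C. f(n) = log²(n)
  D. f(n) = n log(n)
A > B > D > C

Comparing growth rates:
A = 3ⁿ is O(3ⁿ)
B = n³ is O(n³)
D = n log(n) is O(n log n)
C = log²(n) is O(log² n)

Therefore, the order from fastest to slowest is: A > B > D > C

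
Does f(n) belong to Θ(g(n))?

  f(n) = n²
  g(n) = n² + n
True

f(n) = n² and g(n) = n² + n are both O(n²).
Since they have the same asymptotic growth rate, f(n) = Θ(g(n)) is true.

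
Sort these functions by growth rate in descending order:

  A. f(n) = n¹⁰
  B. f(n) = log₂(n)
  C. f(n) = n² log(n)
A > C > B

Comparing growth rates:
A = n¹⁰ is O(n¹⁰)
C = n² log(n) is O(n² log n)
B = log₂(n) is O(log n)

Therefore, the order from fastest to slowest is: A > C > B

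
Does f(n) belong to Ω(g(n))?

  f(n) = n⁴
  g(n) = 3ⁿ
False

f(n) = n⁴ is O(n⁴), and g(n) = 3ⁿ is O(3ⁿ).
Since O(n⁴) grows slower than O(3ⁿ), f(n) = Ω(g(n)) is false.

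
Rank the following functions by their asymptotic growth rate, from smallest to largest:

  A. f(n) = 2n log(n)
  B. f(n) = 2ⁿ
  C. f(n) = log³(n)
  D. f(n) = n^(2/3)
C < D < A < B

Comparing growth rates:
C = log³(n) is O(log³ n)
D = n^(2/3) is O(n^(2/3))
A = 2n log(n) is O(n log n)
B = 2ⁿ is O(2ⁿ)

Therefore, the order from slowest to fastest is: C < D < A < B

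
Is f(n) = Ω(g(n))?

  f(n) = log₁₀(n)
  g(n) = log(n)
True

f(n) = log₁₀(n) and g(n) = log(n) are both O(log n).
Big-Ω permits equal growth rates (f ≥ c·g for some c > 0), so f(n) = Ω(g(n)) is true.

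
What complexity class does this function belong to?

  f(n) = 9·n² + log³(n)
O(n²)

The dominant term in 9·n² + log³(n) is 9·n², which is Θ(n²).
Lower-order terms (log³(n)) are asymptotically negligible.
Constants are absorbed, so the tightest bound is O(n²).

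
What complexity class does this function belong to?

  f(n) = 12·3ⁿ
O(3ⁿ)

The dominant term in 12·3ⁿ is 12·3ⁿ, which is Θ(3ⁿ).
Constants are absorbed, so the tightest bound is O(3ⁿ).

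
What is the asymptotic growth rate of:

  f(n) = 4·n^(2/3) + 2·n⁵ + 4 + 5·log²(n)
Θ(n⁵)

Order the terms by growth rate: 4 ≺ 5·log²(n) ≺ 4·n^(2/3) ≺ 2·n⁵.
The fastest-growing term 2·n⁵ dominates as n → ∞; dropping its constant factor gives Θ(n⁵).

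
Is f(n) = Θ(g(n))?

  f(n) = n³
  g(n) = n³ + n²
True

f(n) = n³ and g(n) = n³ + n² are both O(n³).
Since they have the same asymptotic growth rate, f(n) = Θ(g(n)) is true.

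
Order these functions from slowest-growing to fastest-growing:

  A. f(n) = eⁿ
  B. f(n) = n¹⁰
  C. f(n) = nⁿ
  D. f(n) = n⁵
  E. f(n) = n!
D < B < A < E < C

Comparing growth rates:
D = n⁵ is O(n⁵)
B = n¹⁰ is O(n¹⁰)
A = eⁿ is O(eⁿ)
E = n! is O(n!)
C = nⁿ is O(nⁿ)

Therefore, the order from slowest to fastest is: D < B < A < E < C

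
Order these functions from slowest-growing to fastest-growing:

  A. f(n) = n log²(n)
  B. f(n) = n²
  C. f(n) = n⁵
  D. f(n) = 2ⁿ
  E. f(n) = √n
E < A < B < C < D

Comparing growth rates:
E = √n is O(√n)
A = n log²(n) is O(n log² n)
B = n² is O(n²)
C = n⁵ is O(n⁵)
D = 2ⁿ is O(2ⁿ)

Therefore, the order from slowest to fastest is: E < A < B < C < D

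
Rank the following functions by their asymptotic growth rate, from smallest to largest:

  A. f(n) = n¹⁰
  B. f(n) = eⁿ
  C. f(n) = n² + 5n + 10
C < A < B

Comparing growth rates:
C = n² + 5n + 10 is O(n²)
A = n¹⁰ is O(n¹⁰)
B = eⁿ is O(eⁿ)

Therefore, the order from slowest to fastest is: C < A < B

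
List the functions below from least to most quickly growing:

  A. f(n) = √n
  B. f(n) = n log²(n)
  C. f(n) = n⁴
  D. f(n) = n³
A < B < D < C

Comparing growth rates:
A = √n is O(√n)
B = n log²(n) is O(n log² n)
D = n³ is O(n³)
C = n⁴ is O(n⁴)

Therefore, the order from slowest to fastest is: A < B < D < C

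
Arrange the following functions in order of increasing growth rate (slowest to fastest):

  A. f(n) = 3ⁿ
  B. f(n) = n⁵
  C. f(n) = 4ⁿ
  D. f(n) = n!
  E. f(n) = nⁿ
B < A < C < D < E

Comparing growth rates:
B = n⁵ is O(n⁵)
A = 3ⁿ is O(3ⁿ)
C = 4ⁿ is O(4ⁿ)
D = n! is O(n!)
E = nⁿ is O(nⁿ)

Therefore, the order from slowest to fastest is: B < A < C < D < E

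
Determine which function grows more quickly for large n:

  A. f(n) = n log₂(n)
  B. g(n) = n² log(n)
B

f(n) = n log₂(n) is O(n log n), while g(n) = n² log(n) is O(n² log n).
Since O(n² log n) grows faster than O(n log n), g(n) dominates.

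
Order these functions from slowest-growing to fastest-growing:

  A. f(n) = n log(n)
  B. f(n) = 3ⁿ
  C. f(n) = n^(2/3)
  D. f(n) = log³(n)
D < C < A < B

Comparing growth rates:
D = log³(n) is O(log³ n)
C = n^(2/3) is O(n^(2/3))
A = n log(n) is O(n log n)
B = 3ⁿ is O(3ⁿ)

Therefore, the order from slowest to fastest is: D < C < A < B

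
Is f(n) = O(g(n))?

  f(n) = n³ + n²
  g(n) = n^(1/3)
False

f(n) = n³ + n² is O(n³), and g(n) = n^(1/3) is O(n^(1/3)).
Since O(n³) grows faster than O(n^(1/3)), f(n) = O(g(n)) is false.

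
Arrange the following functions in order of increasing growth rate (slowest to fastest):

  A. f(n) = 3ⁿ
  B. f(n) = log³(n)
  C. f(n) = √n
B < C < A

Comparing growth rates:
B = log³(n) is O(log³ n)
C = √n is O(√n)
A = 3ⁿ is O(3ⁿ)

Therefore, the order from slowest to fastest is: B < C < A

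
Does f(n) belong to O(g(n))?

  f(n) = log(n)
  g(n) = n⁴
True

f(n) = log(n) is O(log n), and g(n) = n⁴ is O(n⁴).
Since O(log n) ⊆ O(n⁴) (f grows no faster than g), f(n) = O(g(n)) is true.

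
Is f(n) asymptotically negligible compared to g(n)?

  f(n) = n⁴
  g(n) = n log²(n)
False

f(n) = n⁴ is O(n⁴), and g(n) = n log²(n) is O(n log² n).
Since O(n⁴) grows faster than or equal to O(n log² n), f(n) = o(g(n)) is false.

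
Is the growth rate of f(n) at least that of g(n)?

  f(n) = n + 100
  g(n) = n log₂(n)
False

f(n) = n + 100 is O(n), and g(n) = n log₂(n) is O(n log n).
Since O(n) grows slower than O(n log n), f(n) = Ω(g(n)) is false.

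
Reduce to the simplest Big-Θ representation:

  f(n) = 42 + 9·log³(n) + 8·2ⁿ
Θ(2ⁿ)

Order the terms by growth rate: 42 ≺ 9·log³(n) ≺ 8·2ⁿ.
The fastest-growing term 8·2ⁿ dominates as n → ∞; dropping its constant factor gives Θ(2ⁿ).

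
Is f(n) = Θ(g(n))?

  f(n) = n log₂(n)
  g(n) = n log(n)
True

f(n) = n log₂(n) and g(n) = n log(n) are both O(n log n).
Since they have the same asymptotic growth rate, f(n) = Θ(g(n)) is true.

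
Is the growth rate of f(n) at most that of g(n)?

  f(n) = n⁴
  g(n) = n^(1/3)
False

f(n) = n⁴ is O(n⁴), and g(n) = n^(1/3) is O(n^(1/3)).
Since O(n⁴) grows faster than O(n^(1/3)), f(n) = O(g(n)) is false.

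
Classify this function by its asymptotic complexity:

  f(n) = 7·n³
O(n³)

The dominant term in 7·n³ is 7·n³, which is Θ(n³).
Constants are absorbed, so the tightest bound is O(n³).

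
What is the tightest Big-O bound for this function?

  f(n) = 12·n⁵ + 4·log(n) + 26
O(n⁵)

The dominant term in 12·n⁵ + 4·log(n) + 26 is 12·n⁵, which is Θ(n⁵).
Lower-order terms (4·log(n), 26) are asymptotically negligible.
Constants are absorbed, so the tightest bound is O(n⁵).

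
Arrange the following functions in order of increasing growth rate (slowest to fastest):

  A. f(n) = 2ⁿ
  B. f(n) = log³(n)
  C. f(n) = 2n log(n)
B < C < A

Comparing growth rates:
B = log³(n) is O(log³ n)
C = 2n log(n) is O(n log n)
A = 2ⁿ is O(2ⁿ)

Therefore, the order from slowest to fastest is: B < C < A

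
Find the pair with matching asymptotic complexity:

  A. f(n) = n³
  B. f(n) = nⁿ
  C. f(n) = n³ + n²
A and C

Examining each function:
  A. n³ is O(n³)
  B. nⁿ is O(nⁿ)
  C. n³ + n² is O(n³)

Functions A and C both have the same complexity class.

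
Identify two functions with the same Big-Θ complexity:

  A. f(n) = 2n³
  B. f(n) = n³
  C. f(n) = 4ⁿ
A and B

Examining each function:
  A. 2n³ is O(n³)
  B. n³ is O(n³)
  C. 4ⁿ is O(4ⁿ)

Functions A and B both have the same complexity class.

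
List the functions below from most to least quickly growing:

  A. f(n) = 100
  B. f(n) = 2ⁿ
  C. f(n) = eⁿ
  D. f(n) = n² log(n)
C > B > D > A

Comparing growth rates:
C = eⁿ is O(eⁿ)
B = 2ⁿ is O(2ⁿ)
D = n² log(n) is O(n² log n)
A = 100 is O(1)

Therefore, the order from fastest to slowest is: C > B > D > A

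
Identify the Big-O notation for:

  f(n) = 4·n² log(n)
O(n² log n)

The dominant term in 4·n² log(n) is 4·n² log(n), which is Θ(n² log n).
Constants are absorbed, so the tightest bound is O(n² log n).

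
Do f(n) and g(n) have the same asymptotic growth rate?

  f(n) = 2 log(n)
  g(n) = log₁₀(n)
True

f(n) = 2 log(n) and g(n) = log₁₀(n) are both O(log n).
Since they have the same asymptotic growth rate, f(n) = Θ(g(n)) is true.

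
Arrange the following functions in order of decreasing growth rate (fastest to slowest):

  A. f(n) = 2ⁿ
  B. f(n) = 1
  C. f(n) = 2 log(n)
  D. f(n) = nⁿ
D > A > C > B

Comparing growth rates:
D = nⁿ is O(nⁿ)
A = 2ⁿ is O(2ⁿ)
C = 2 log(n) is O(log n)
B = 1 is O(1)

Therefore, the order from fastest to slowest is: D > A > C > B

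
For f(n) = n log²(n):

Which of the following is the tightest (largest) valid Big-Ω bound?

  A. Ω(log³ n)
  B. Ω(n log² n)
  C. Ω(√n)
B

f(n) = n log²(n) is Ω(n log² n).
All listed options are valid Big-Ω bounds (lower bounds),
but Ω(n log² n) is the tightest (largest valid bound).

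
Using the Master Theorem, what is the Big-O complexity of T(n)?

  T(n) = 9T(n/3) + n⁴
Θ(n⁴)

Master Theorem: a = 9, b = 3, f(n) = n⁴.
Compute the critical exponent d = log₃(9) = 2.
Compare f(n) = Θ(n⁴) against n^d:
  k = 4 > d = 2, so f(n) = Ω(n^(d+ε)) — Case 3.
  Regularity: a·(n/b)^4/n^4 = a/b^4 = 9/81 < 1 ✓.
  The top-level work dominates: T(n) = Θ(f(n)) = Θ(n⁴).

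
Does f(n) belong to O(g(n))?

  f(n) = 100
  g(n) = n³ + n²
True

f(n) = 100 is O(1), and g(n) = n³ + n² is O(n³).
Since O(1) ⊆ O(n³) (f grows no faster than g), f(n) = O(g(n)) is true.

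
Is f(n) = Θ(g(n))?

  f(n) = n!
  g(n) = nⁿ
False

f(n) = n! is O(n!), and g(n) = nⁿ is O(nⁿ).
Since they have different growth rates, f(n) = Θ(g(n)) is false.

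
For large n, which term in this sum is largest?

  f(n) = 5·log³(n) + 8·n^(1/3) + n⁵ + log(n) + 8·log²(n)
n⁵

Looking at each term:
  - 5·log³(n) is O(log³ n)
  - 8·n^(1/3) is O(n^(1/3))
  - n⁵ is O(n⁵)
  - log(n) is O(log n)
  - 8·log²(n) is O(log² n)

The term n⁵ (O(n⁵)) grows fastest and dominates all others.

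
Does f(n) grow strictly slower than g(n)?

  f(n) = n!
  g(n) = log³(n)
False

f(n) = n! is O(n!), and g(n) = log³(n) is O(log³ n).
Since O(n!) grows faster than or equal to O(log³ n), f(n) = o(g(n)) is false.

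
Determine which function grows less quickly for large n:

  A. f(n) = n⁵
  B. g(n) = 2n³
B

f(n) = n⁵ is O(n⁵), while g(n) = 2n³ is O(n³).
Since O(n³) grows slower than O(n⁵), g(n) is dominated.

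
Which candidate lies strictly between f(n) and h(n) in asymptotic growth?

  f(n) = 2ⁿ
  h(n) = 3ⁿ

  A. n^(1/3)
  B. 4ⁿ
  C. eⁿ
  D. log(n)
C

We need g(n) with 2ⁿ = o(g(n)) and g(n) = o(3ⁿ), i.e. O(2ⁿ) ≺ g ≺ O(3ⁿ).
Check each option:
  A. n^(1/3) — O(n^(1/3)) does not grow strictly faster than f(n)
  B. 4ⁿ — O(4ⁿ) does not grow strictly slower than h(n)
  C. eⁿ — O(eⁿ) is strictly between O(2ⁿ) and O(3ⁿ) ✓
  D. log(n) — O(log n) does not grow strictly faster than f(n)

Only option C (eⁿ) lies strictly between.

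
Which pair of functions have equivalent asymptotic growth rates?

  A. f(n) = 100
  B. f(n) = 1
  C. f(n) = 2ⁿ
A and B

Examining each function:
  A. 100 is O(1)
  B. 1 is O(1)
  C. 2ⁿ is O(2ⁿ)

Functions A and B both have the same complexity class.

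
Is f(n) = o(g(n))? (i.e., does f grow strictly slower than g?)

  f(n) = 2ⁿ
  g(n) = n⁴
False

f(n) = 2ⁿ is O(2ⁿ), and g(n) = n⁴ is O(n⁴).
Since O(2ⁿ) grows faster than or equal to O(n⁴), f(n) = o(g(n)) is false.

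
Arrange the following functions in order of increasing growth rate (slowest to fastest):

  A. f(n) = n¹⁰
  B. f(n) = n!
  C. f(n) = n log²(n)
C < A < B

Comparing growth rates:
C = n log²(n) is O(n log² n)
A = n¹⁰ is O(n¹⁰)
B = n! is O(n!)

Therefore, the order from slowest to fastest is: C < A < B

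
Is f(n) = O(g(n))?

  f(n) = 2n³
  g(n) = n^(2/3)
False

f(n) = 2n³ is O(n³), and g(n) = n^(2/3) is O(n^(2/3)).
Since O(n³) grows faster than O(n^(2/3)), f(n) = O(g(n)) is false.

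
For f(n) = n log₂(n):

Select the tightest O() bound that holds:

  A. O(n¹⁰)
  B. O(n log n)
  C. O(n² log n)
B

f(n) = n log₂(n) is O(n log n).
All listed options are valid Big-O bounds (upper bounds),
but O(n log n) is the tightest (smallest valid bound).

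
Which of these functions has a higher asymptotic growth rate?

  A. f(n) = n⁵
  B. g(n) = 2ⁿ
B

f(n) = n⁵ is O(n⁵), while g(n) = 2ⁿ is O(2ⁿ).
Since O(2ⁿ) grows faster than O(n⁵), g(n) dominates.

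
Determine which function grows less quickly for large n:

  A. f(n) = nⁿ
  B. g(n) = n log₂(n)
B

f(n) = nⁿ is O(nⁿ), while g(n) = n log₂(n) is O(n log n).
Since O(n log n) grows slower than O(nⁿ), g(n) is dominated.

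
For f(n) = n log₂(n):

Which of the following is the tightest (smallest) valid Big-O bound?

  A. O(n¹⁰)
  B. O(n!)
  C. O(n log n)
C

f(n) = n log₂(n) is O(n log n).
All listed options are valid Big-O bounds (upper bounds),
but O(n log n) is the tightest (smallest valid bound).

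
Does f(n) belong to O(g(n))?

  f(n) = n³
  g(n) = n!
True

f(n) = n³ is O(n³), and g(n) = n! is O(n!).
Since O(n³) ⊆ O(n!) (f grows no faster than g), f(n) = O(g(n)) is true.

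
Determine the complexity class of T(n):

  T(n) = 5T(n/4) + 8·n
Θ(n^log₄(5))

Master Theorem: a = 5, b = 4, f(n) = 8·n.
Compute the critical exponent d = log₄(5) = 1.161.
Compare f(n) = Θ(n) against n^d:
  k = 1 < d = 1.161, so f(n) = O(n^(d-ε)) — Case 1.
  The recursion cost dominates: T(n) = Θ(n^d) = Θ(n^log₄(5)).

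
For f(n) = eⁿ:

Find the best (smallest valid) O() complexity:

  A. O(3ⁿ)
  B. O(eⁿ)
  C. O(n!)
B

f(n) = eⁿ is O(eⁿ).
All listed options are valid Big-O bounds (upper bounds),
but O(eⁿ) is the tightest (smallest valid bound).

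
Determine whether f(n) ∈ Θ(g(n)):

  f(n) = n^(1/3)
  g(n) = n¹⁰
False

f(n) = n^(1/3) is O(n^(1/3)), and g(n) = n¹⁰ is O(n¹⁰).
Since they have different growth rates, f(n) = Θ(g(n)) is false.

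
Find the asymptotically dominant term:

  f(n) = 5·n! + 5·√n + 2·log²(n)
5·n!

Looking at each term:
  - 5·n! is O(n!)
  - 5·√n is O(√n)
  - 2·log²(n) is O(log² n)

The term 5·n! (O(n!)) grows fastest and dominates all others.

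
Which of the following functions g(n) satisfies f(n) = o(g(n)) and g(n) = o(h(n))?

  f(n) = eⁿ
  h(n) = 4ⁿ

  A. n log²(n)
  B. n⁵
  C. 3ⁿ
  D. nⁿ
C

We need g(n) with eⁿ = o(g(n)) and g(n) = o(4ⁿ), i.e. O(eⁿ) ≺ g ≺ O(4ⁿ).
Check each option:
  A. n log²(n) — O(n log² n) does not grow strictly faster than f(n)
  B. n⁵ — O(n⁵) does not grow strictly faster than f(n)
  C. 3ⁿ — O(3ⁿ) is strictly between O(eⁿ) and O(4ⁿ) ✓
  D. nⁿ — O(nⁿ) does not grow strictly slower than h(n)

Only option C (3ⁿ) lies strictly between.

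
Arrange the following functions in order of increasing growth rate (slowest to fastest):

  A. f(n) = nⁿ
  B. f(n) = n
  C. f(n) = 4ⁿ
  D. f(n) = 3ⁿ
B < D < C < A

Comparing growth rates:
B = n is O(n)
D = 3ⁿ is O(3ⁿ)
C = 4ⁿ is O(4ⁿ)
A = nⁿ is O(nⁿ)

Therefore, the order from slowest to fastest is: B < D < C < A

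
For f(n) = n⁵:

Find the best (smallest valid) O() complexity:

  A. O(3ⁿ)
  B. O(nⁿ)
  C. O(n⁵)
C

f(n) = n⁵ is O(n⁵).
All listed options are valid Big-O bounds (upper bounds),
but O(n⁵) is the tightest (smallest valid bound).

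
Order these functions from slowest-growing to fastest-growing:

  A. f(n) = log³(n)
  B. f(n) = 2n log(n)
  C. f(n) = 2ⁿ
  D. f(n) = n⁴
A < B < D < C

Comparing growth rates:
A = log³(n) is O(log³ n)
B = 2n log(n) is O(n log n)
D = n⁴ is O(n⁴)
C = 2ⁿ is O(2ⁿ)

Therefore, the order from slowest to fastest is: A < B < D < C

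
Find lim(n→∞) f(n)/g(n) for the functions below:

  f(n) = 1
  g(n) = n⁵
0

Since 1 (O(1)) grows slower than n⁵ (O(n⁵)),
the ratio f(n)/g(n) → 0 as n → ∞.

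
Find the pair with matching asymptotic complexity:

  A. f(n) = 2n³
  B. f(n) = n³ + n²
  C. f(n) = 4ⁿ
A and B

Examining each function:
  A. 2n³ is O(n³)
  B. n³ + n² is O(n³)
  C. 4ⁿ is O(4ⁿ)

Functions A and B both have the same complexity class.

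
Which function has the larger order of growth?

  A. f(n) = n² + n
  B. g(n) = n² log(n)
B

f(n) = n² + n is O(n²), while g(n) = n² log(n) is O(n² log n).
Since O(n² log n) grows faster than O(n²), g(n) dominates.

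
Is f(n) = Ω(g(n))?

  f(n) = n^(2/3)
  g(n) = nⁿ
False

f(n) = n^(2/3) is O(n^(2/3)), and g(n) = nⁿ is O(nⁿ).
Since O(n^(2/3)) grows slower than O(nⁿ), f(n) = Ω(g(n)) is false.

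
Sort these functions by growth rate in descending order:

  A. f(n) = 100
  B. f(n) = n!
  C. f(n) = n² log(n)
B > C > A

Comparing growth rates:
B = n! is O(n!)
C = n² log(n) is O(n² log n)
A = 100 is O(1)

Therefore, the order from fastest to slowest is: B > C > A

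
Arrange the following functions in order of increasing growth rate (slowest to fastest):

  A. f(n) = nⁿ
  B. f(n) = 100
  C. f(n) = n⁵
B < C < A

Comparing growth rates:
B = 100 is O(1)
C = n⁵ is O(n⁵)
A = nⁿ is O(nⁿ)

Therefore, the order from slowest to fastest is: B < C < A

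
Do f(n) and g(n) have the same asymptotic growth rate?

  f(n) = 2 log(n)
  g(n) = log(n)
True

f(n) = 2 log(n) and g(n) = log(n) are both O(log n).
Since they have the same asymptotic growth rate, f(n) = Θ(g(n)) is true.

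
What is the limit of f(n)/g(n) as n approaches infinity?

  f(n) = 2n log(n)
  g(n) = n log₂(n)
log(4)

Since 2n log(n) and n log₂(n) have the same growth rate (O(n log n)),
the ratio converges to a constant: log(4).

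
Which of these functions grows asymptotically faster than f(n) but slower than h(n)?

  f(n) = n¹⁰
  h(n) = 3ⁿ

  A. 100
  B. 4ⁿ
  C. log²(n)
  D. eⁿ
D

We need g(n) with n¹⁰ = o(g(n)) and g(n) = o(3ⁿ), i.e. O(n¹⁰) ≺ g ≺ O(3ⁿ).
Check each option:
  A. 100 — O(1) does not grow strictly faster than f(n)
  B. 4ⁿ — O(4ⁿ) does not grow strictly slower than h(n)
  C. log²(n) — O(log² n) does not grow strictly faster than f(n)
  D. eⁿ — O(eⁿ) is strictly between O(n¹⁰) and O(3ⁿ) ✓

Only option D (eⁿ) lies strictly between.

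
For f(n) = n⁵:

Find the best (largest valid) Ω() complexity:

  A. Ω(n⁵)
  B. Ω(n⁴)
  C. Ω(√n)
A

f(n) = n⁵ is Ω(n⁵).
All listed options are valid Big-Ω bounds (lower bounds),
but Ω(n⁵) is the tightest (largest valid bound).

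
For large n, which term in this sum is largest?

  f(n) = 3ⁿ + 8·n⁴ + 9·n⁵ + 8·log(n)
3ⁿ

Looking at each term:
  - 3ⁿ is O(3ⁿ)
  - 8·n⁴ is O(n⁴)
  - 9·n⁵ is O(n⁵)
  - 8·log(n) is O(log n)

The term 3ⁿ (O(3ⁿ)) grows fastest and dominates all others.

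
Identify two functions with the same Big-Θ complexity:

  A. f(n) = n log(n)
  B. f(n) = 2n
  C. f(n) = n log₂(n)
A and C

Examining each function:
  A. n log(n) is O(n log n)
  B. 2n is O(n)
  C. n log₂(n) is O(n log n)

Functions A and C both have the same complexity class.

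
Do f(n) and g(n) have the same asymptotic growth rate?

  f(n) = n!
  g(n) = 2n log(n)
False

f(n) = n! is O(n!), and g(n) = 2n log(n) is O(n log n).
Since they have different growth rates, f(n) = Θ(g(n)) is false.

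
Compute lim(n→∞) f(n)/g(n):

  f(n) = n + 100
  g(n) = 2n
1/2

Since n + 100 and 2n have the same growth rate (O(n)),
the ratio converges to a constant: 1/2.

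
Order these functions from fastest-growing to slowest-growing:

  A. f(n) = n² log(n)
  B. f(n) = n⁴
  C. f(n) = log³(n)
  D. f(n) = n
B > A > D > C

Comparing growth rates:
B = n⁴ is O(n⁴)
A = n² log(n) is O(n² log n)
D = n is O(n)
C = log³(n) is O(log³ n)

Therefore, the order from fastest to slowest is: B > A > D > C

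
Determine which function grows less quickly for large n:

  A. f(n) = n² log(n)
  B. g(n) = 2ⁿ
A

f(n) = n² log(n) is O(n² log n), while g(n) = 2ⁿ is O(2ⁿ).
Since O(n² log n) grows slower than O(2ⁿ), f(n) is dominated.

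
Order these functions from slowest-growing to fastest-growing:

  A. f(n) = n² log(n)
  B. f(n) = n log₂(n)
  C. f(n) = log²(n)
C < B < A

Comparing growth rates:
C = log²(n) is O(log² n)
B = n log₂(n) is O(n log n)
A = n² log(n) is O(n² log n)

Therefore, the order from slowest to fastest is: C < B < A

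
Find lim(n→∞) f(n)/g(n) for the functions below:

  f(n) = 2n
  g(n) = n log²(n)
0

Since 2n (O(n)) grows slower than n log²(n) (O(n log² n)),
the ratio f(n)/g(n) → 0 as n → ∞.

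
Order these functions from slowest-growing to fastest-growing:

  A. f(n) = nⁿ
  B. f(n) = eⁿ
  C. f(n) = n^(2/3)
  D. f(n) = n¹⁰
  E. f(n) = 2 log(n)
E < C < D < B < A

Comparing growth rates:
E = 2 log(n) is O(log n)
C = n^(2/3) is O(n^(2/3))
D = n¹⁰ is O(n¹⁰)
B = eⁿ is O(eⁿ)
A = nⁿ is O(nⁿ)

Therefore, the order from slowest to fastest is: E < C < D < B < A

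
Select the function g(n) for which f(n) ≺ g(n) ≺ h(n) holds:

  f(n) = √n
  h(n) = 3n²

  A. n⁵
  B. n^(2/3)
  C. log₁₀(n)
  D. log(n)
B

We need g(n) with √n = o(g(n)) and g(n) = o(3n²), i.e. O(√n) ≺ g ≺ O(n²).
Check each option:
  A. n⁵ — O(n⁵) does not grow strictly slower than h(n)
  B. n^(2/3) — O(n^(2/3)) is strictly between O(√n) and O(n²) ✓
  C. log₁₀(n) — O(log n) does not grow strictly faster than f(n)
  D. log(n) — O(log n) does not grow strictly faster than f(n)

Only option B (n^(2/3)) lies strictly between.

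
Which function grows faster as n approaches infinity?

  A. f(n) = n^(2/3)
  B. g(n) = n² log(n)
B

f(n) = n^(2/3) is O(n^(2/3)), while g(n) = n² log(n) is O(n² log n).
Since O(n² log n) grows faster than O(n^(2/3)), g(n) dominates.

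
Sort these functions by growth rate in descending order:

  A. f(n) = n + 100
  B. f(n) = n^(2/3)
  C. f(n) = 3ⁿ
C > A > B

Comparing growth rates:
C = 3ⁿ is O(3ⁿ)
A = n + 100 is O(n)
B = n^(2/3) is O(n^(2/3))

Therefore, the order from fastest to slowest is: C > A > B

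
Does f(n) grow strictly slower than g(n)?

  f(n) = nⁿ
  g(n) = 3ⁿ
False

f(n) = nⁿ is O(nⁿ), and g(n) = 3ⁿ is O(3ⁿ).
Since O(nⁿ) grows faster than or equal to O(3ⁿ), f(n) = o(g(n)) is false.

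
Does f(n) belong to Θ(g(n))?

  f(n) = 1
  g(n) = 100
True

f(n) = 1 and g(n) = 100 are both O(1).
Since they have the same asymptotic growth rate, f(n) = Θ(g(n)) is true.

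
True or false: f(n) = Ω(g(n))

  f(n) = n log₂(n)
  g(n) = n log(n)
True

f(n) = n log₂(n) and g(n) = n log(n) are both O(n log n).
Big-Ω permits equal growth rates (f ≥ c·g for some c > 0), so f(n) = Ω(g(n)) is true.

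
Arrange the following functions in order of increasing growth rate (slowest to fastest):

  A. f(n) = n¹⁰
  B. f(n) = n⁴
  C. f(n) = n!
B < A < C

Comparing growth rates:
B = n⁴ is O(n⁴)
A = n¹⁰ is O(n¹⁰)
C = n! is O(n!)

Therefore, the order from slowest to fastest is: B < A < C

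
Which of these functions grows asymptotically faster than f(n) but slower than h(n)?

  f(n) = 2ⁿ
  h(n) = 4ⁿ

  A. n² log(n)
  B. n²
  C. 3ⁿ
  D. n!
C

We need g(n) with 2ⁿ = o(g(n)) and g(n) = o(4ⁿ), i.e. O(2ⁿ) ≺ g ≺ O(4ⁿ).
Check each option:
  A. n² log(n) — O(n² log n) does not grow strictly faster than f(n)
  B. n² — O(n²) does not grow strictly faster than f(n)
  C. 3ⁿ — O(3ⁿ) is strictly between O(2ⁿ) and O(4ⁿ) ✓
  D. n! — O(n!) does not grow strictly slower than h(n)

Only option C (3ⁿ) lies strictly between.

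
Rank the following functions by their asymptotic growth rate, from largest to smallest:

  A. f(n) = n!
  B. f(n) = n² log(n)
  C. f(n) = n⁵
A > C > B

Comparing growth rates:
A = n! is O(n!)
C = n⁵ is O(n⁵)
B = n² log(n) is O(n² log n)

Therefore, the order from fastest to slowest is: A > C > B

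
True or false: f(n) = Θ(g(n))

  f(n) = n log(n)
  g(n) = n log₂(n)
True

f(n) = n log(n) and g(n) = n log₂(n) are both O(n log n).
Since they have the same asymptotic growth rate, f(n) = Θ(g(n)) is true.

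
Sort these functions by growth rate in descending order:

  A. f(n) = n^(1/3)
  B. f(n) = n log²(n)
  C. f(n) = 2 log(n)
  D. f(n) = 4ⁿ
D > B > A > C

Comparing growth rates:
D = 4ⁿ is O(4ⁿ)
B = n log²(n) is O(n log² n)
A = n^(1/3) is O(n^(1/3))
C = 2 log(n) is O(log n)

Therefore, the order from fastest to slowest is: D > B > A > C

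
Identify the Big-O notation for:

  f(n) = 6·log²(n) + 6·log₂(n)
O(log² n)

The dominant term in 6·log²(n) + 6·log₂(n) is 6·log²(n), which is Θ(log² n).
Lower-order terms (6·log₂(n)) are asymptotically negligible.
Constants are absorbed, so the tightest bound is O(log² n).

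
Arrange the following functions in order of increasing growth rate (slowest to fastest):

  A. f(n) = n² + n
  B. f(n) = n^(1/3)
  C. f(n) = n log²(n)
B < C < A

Comparing growth rates:
B = n^(1/3) is O(n^(1/3))
C = n log²(n) is O(n log² n)
A = n² + n is O(n²)

Therefore, the order from slowest to fastest is: B < C < A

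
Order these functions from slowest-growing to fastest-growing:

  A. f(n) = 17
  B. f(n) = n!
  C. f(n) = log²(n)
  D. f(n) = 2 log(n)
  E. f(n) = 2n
A < D < C < E < B

Comparing growth rates:
A = 17 is O(1)
D = 2 log(n) is O(log n)
C = log²(n) is O(log² n)
E = 2n is O(n)
B = n! is O(n!)

Therefore, the order from slowest to fastest is: A < D < C < E < B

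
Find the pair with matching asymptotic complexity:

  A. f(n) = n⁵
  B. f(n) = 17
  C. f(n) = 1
B and C

Examining each function:
  A. n⁵ is O(n⁵)
  B. 17 is O(1)
  C. 1 is O(1)

Functions B and C both have the same complexity class.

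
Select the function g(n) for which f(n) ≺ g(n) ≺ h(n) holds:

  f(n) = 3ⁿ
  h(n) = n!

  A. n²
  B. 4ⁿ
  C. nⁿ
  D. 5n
B

We need g(n) with 3ⁿ = o(g(n)) and g(n) = o(n!), i.e. O(3ⁿ) ≺ g ≺ O(n!).
Check each option:
  A. n² — O(n²) does not grow strictly faster than f(n)
  B. 4ⁿ — O(4ⁿ) is strictly between O(3ⁿ) and O(n!) ✓
  C. nⁿ — O(nⁿ) does not grow strictly slower than h(n)
  D. 5n — O(n) does not grow strictly faster than f(n)

Only option B (4ⁿ) lies strictly between.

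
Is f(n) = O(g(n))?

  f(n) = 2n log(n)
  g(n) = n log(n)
True

f(n) = 2n log(n) and g(n) = n log(n) are both O(n log n).
Big-O permits equal growth rates (f ≤ c·g for some c), so f(n) = O(g(n)) is true.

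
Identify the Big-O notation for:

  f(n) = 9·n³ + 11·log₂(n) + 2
O(n³)

The dominant term in 9·n³ + 11·log₂(n) + 2 is 9·n³, which is Θ(n³).
Lower-order terms (11·log₂(n), 2) are asymptotically negligible.
Constants are absorbed, so the tightest bound is O(n³).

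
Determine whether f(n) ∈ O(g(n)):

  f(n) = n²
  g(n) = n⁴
True

f(n) = n² is O(n²), and g(n) = n⁴ is O(n⁴).
Since O(n²) ⊆ O(n⁴) (f grows no faster than g), f(n) = O(g(n)) is true.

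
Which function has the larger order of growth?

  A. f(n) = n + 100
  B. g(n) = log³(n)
A

f(n) = n + 100 is O(n), while g(n) = log³(n) is O(log³ n).
Since O(n) grows faster than O(log³ n), f(n) dominates.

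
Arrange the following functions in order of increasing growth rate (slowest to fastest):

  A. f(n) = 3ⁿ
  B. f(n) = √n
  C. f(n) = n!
B < A < C

Comparing growth rates:
B = √n is O(√n)
A = 3ⁿ is O(3ⁿ)
C = n! is O(n!)

Therefore, the order from slowest to fastest is: B < A < C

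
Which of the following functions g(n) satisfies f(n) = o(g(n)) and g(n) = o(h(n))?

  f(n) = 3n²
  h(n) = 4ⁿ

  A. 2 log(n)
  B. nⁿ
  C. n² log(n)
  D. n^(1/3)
C

We need g(n) with 3n² = o(g(n)) and g(n) = o(4ⁿ), i.e. O(n²) ≺ g ≺ O(4ⁿ).
Check each option:
  A. 2 log(n) — O(log n) does not grow strictly faster than f(n)
  B. nⁿ — O(nⁿ) does not grow strictly slower than h(n)
  C. n² log(n) — O(n² log n) is strictly between O(n²) and O(4ⁿ) ✓
  D. n^(1/3) — O(n^(1/3)) does not grow strictly faster than f(n)

Only option C (n² log(n)) lies strictly between.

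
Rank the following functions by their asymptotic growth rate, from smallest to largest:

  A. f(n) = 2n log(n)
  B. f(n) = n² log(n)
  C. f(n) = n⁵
A < B < C

Comparing growth rates:
A = 2n log(n) is O(n log n)
B = n² log(n) is O(n² log n)
C = n⁵ is O(n⁵)

Therefore, the order from slowest to fastest is: A < B < C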